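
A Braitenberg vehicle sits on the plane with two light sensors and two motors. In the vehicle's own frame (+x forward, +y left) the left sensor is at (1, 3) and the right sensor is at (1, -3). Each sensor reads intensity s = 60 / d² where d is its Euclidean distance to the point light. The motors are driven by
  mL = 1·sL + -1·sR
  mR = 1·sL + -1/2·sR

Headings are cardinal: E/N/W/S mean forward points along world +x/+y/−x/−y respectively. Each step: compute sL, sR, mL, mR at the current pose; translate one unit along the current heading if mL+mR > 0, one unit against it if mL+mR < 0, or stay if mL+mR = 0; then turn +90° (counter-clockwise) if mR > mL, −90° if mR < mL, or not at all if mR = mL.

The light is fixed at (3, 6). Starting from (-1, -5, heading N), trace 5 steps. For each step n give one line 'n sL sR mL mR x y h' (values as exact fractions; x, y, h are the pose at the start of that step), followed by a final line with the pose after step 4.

0 60/149 60/101 -2880/15049 1590/15049 -1 -5 N
1 6/25 30/53 -432/1325 -57/1325 -1 -6 W
2 60/169 12/41 432/6929 1446/6929 0 -6 S
3 15/26 3/13 9/26 6/13 0 -7 E
4 60/169 12/29 -288/4901 726/4901 1 -7 N
final 1 -6 W

n=0: pose=(-1,-5,N); sL=60/149, sR=60/101; mL=-2880/15049, mR=1590/15049; mL+mR=-1290/15049 → advance -1; mR−mL=30/101 → turn +1·90°
n=1: pose=(-1,-6,W); sL=6/25, sR=30/53; mL=-432/1325, mR=-57/1325; mL+mR=-489/1325 → advance -1; mR−mL=15/53 → turn +1·90°
n=2: pose=(0,-6,S); sL=60/169, sR=12/41; mL=432/6929, mR=1446/6929; mL+mR=1878/6929 → advance +1; mR−mL=6/41 → turn +1·90°
n=3: pose=(0,-7,E); sL=15/26, sR=3/13; mL=9/26, mR=6/13; mL+mR=21/26 → advance +1; mR−mL=3/26 → turn +1·90°
n=4: pose=(1,-7,N); sL=60/169, sR=12/29; mL=-288/4901, mR=726/4901; mL+mR=438/4901 → advance +1; mR−mL=6/29 → turn +1·90°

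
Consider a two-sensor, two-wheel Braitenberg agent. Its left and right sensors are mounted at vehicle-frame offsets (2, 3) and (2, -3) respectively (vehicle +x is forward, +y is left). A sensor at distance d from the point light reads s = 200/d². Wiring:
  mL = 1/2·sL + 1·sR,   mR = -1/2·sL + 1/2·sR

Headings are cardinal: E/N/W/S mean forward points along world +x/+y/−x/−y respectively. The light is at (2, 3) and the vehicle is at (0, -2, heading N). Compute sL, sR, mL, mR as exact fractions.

100/17 20 390/17 120/17

left sensor world pos  = (-3, 0); dL² = 34
right sensor world pos = (3, 0); dR² = 10
sL = 200/34 = 100/17
sR = 200/10 = 20
mL = 1/2·sL + 1·sR = 390/17
mR = -1/2·sL + 1/2·sR = 120/17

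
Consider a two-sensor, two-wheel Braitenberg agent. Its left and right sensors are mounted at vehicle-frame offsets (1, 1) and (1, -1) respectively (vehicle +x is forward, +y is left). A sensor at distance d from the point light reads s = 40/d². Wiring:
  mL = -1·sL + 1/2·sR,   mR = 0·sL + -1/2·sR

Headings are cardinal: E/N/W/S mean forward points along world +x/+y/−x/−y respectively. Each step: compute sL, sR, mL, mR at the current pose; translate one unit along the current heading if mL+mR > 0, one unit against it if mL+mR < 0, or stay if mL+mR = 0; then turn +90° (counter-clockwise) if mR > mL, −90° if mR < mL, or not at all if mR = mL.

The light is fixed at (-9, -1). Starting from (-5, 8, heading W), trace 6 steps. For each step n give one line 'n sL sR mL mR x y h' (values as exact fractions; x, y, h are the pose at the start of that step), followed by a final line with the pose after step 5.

0 40/73 40/109 -2900/7957 -20/109 -5 8 W
1 2/5 1/2 -3/20 -1/4 -4 8 S
2 40/97 40/137 -3540/13289 -20/137 -4 9 W
3 4/13 20/53 -82/689 -10/53 -3 9 S
4 8/25 40/169 -852/4225 -20/169 -3 10 W
5 10/41 5/17 -135/1394 -5/34 -2 10 S
final -2 11 W

n=0: pose=(-5,8,W); sL=40/73, sR=40/109; mL=-2900/7957, mR=-20/109; mL+mR=-40/73 → advance -1; mR−mL=1440/7957 → turn +1·90°
n=1: pose=(-4,8,S); sL=2/5, sR=1/2; mL=-3/20, mR=-1/4; mL+mR=-2/5 → advance -1; mR−mL=-1/10 → turn -1·90°
n=2: pose=(-4,9,W); sL=40/97, sR=40/137; mL=-3540/13289, mR=-20/137; mL+mR=-40/97 → advance -1; mR−mL=1600/13289 → turn +1·90°
n=3: pose=(-3,9,S); sL=4/13, sR=20/53; mL=-82/689, mR=-10/53; mL+mR=-4/13 → advance -1; mR−mL=-48/689 → turn -1·90°
n=4: pose=(-3,10,W); sL=8/25, sR=40/169; mL=-852/4225, mR=-20/169; mL+mR=-8/25 → advance -1; mR−mL=352/4225 → turn +1·90°
n=5: pose=(-2,10,S); sL=10/41, sR=5/17; mL=-135/1394, mR=-5/34; mL+mR=-10/41 → advance -1; mR−mL=-35/697 → turn -1·90°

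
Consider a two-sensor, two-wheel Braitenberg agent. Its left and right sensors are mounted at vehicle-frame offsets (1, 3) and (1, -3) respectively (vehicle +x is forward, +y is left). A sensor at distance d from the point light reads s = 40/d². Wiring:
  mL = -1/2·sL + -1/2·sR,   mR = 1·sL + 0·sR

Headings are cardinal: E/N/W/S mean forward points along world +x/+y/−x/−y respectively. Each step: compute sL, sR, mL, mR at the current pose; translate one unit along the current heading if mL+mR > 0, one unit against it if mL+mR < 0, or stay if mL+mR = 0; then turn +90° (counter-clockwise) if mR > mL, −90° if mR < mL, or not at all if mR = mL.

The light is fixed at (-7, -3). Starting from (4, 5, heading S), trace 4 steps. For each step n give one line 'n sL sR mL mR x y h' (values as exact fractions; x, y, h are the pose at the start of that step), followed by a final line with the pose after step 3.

n=0: pose=(4,5,S); sL=8/49, sR=40/113; mL=-1432/5537, mR=8/49; mL+mR=-528/5537 → advance -1; mR−mL=2336/5537 → turn +1·90°
n=1: pose=(4,6,E); sL=5/36, sR=2/9; mL=-13/72, mR=5/36; mL+mR=-1/24 → advance -1; mR−mL=23/72 → turn +1·90°
n=2: pose=(3,6,N); sL=40/149, sR=40/269; mL=-8360/40081, mR=40/149; mL+mR=2400/40081 → advance +1; mR−mL=19120/40081 → turn +1·90°
n=3: pose=(3,7,W); sL=4/13, sR=4/25; mL=-76/325, mR=4/13; mL+mR=24/325 → advance +1; mR−mL=176/325 → turn +1·90°

0 8/49 40/113 -1432/5537 8/49 4 5 S
1 5/36 2/9 -13/72 5/36 4 6 E
2 40/149 40/269 -8360/40081 40/149 3 6 N
3 4/13 4/25 -76/325 4/13 3 7 W
final 2 7 S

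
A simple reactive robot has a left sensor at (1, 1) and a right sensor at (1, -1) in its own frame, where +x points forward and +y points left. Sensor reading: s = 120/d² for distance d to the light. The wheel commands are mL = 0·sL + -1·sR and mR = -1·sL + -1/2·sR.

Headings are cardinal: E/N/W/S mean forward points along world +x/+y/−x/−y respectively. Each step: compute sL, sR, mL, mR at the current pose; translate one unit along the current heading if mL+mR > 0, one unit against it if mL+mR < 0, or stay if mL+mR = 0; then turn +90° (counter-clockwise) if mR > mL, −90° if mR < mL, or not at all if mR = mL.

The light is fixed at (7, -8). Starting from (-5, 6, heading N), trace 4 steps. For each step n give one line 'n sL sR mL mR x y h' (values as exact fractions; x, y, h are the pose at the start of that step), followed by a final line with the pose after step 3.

0 60/197 60/173 -60/173 -16290/34081 -5 6 N
1 120/317 24/53 -24/53 -10164/16801 -5 5 E
2 5/12 6/17 -6/17 -121/204 -6 5 S
3 24/73 120/421 -120/421 -14484/30733 -6 6 W
final -5 6 N

n=0: pose=(-5,6,N); sL=60/197, sR=60/173; mL=-60/173, mR=-16290/34081; mL+mR=-28110/34081 → advance -1; mR−mL=-4470/34081 → turn -1·90°
n=1: pose=(-5,5,E); sL=120/317, sR=24/53; mL=-24/53, mR=-10164/16801; mL+mR=-17772/16801 → advance -1; mR−mL=-2556/16801 → turn -1·90°
n=2: pose=(-6,5,S); sL=5/12, sR=6/17; mL=-6/17, mR=-121/204; mL+mR=-193/204 → advance -1; mR−mL=-49/204 → turn -1·90°
n=3: pose=(-6,6,W); sL=24/73, sR=120/421; mL=-120/421, mR=-14484/30733; mL+mR=-23244/30733 → advance -1; mR−mL=-5724/30733 → turn -1·90°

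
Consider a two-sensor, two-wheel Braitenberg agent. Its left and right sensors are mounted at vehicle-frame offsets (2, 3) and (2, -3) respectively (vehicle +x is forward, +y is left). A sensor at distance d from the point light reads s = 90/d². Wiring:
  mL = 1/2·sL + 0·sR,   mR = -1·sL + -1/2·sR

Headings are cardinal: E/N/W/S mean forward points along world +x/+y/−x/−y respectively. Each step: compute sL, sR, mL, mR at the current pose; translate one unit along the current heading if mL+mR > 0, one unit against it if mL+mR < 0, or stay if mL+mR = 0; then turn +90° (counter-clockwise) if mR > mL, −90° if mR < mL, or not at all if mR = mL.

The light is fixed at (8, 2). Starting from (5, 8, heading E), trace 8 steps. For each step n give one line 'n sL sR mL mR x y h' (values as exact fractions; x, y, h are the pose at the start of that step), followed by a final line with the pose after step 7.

n=0: pose=(5,8,E); sL=45/41, sR=9; mL=45/82, mR=-459/82; mL+mR=-207/41 → advance -1; mR−mL=-252/41 → turn -1·90°
n=1: pose=(4,8,S); sL=90/17, sR=18/13; mL=45/17, mR=-1323/221; mL+mR=-738/221 → advance -1; mR−mL=-1908/221 → turn -1·90°
n=2: pose=(4,9,W); sL=45/26, sR=45/68; mL=45/52, mR=-3645/1768; mL+mR=-2115/1768 → advance -1; mR−mL=-5175/1768 → turn -1·90°
n=3: pose=(5,9,N); sL=10/13, sR=10/9; mL=5/13, mR=-155/117; mL+mR=-110/117 → advance -1; mR−mL=-200/117 → turn -1·90°
n=4: pose=(5,8,E); sL=45/41, sR=9; mL=45/82, mR=-459/82; mL+mR=-207/41 → advance -1; mR−mL=-252/41 → turn -1·90°
n=5: pose=(4,8,S); sL=90/17, sR=18/13; mL=45/17, mR=-1323/221; mL+mR=-738/221 → advance -1; mR−mL=-1908/221 → turn -1·90°
n=6: pose=(4,9,W); sL=45/26, sR=45/68; mL=45/52, mR=-3645/1768; mL+mR=-2115/1768 → advance -1; mR−mL=-5175/1768 → turn -1·90°
n=7: pose=(5,9,N); sL=10/13, sR=10/9; mL=5/13, mR=-155/117; mL+mR=-110/117 → advance -1; mR−mL=-200/117 → turn -1·90°

0 45/41 9 45/82 -459/82 5 8 E
1 90/17 18/13 45/17 -1323/221 4 8 S
2 45/26 45/68 45/52 -3645/1768 4 9 W
3 10/13 10/9 5/13 -155/117 5 9 N
4 45/41 9 45/82 -459/82 5 8 E
5 90/17 18/13 45/17 -1323/221 4 8 S
6 45/26 45/68 45/52 -3645/1768 4 9 W
7 10/13 10/9 5/13 -155/117 5 9 N
final 5 8 E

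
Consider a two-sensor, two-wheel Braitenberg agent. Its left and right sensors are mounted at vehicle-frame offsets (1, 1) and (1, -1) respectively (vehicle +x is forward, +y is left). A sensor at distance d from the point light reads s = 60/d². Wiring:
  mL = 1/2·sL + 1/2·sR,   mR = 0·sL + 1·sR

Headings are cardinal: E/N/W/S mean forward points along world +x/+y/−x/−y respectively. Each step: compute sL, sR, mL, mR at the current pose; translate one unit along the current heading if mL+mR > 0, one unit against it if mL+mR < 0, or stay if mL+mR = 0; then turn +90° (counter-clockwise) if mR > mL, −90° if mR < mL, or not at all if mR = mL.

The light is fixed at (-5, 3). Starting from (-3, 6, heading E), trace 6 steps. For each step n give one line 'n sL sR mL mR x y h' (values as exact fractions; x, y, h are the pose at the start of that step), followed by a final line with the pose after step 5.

0 12/5 60/13 228/65 60/13 -3 6 E
1 3 15/8 39/16 15/8 -2 6 N
2 60/41 12/5 396/205 12/5 -2 7 E
3 30/17 6/5 126/85 6/5 -1 7 N
4 60/61 60/41 3060/2501 60/41 -1 8 E
5 15/13 5/6 155/156 5/6 0 8 N
final 0 9 E

n=0: pose=(-3,6,E); sL=12/5, sR=60/13; mL=228/65, mR=60/13; mL+mR=528/65 → advance +1; mR−mL=72/65 → turn +1·90°
n=1: pose=(-2,6,N); sL=3, sR=15/8; mL=39/16, mR=15/8; mL+mR=69/16 → advance +1; mR−mL=-9/16 → turn -1·90°
n=2: pose=(-2,7,E); sL=60/41, sR=12/5; mL=396/205, mR=12/5; mL+mR=888/205 → advance +1; mR−mL=96/205 → turn +1·90°
n=3: pose=(-1,7,N); sL=30/17, sR=6/5; mL=126/85, mR=6/5; mL+mR=228/85 → advance +1; mR−mL=-24/85 → turn -1·90°
n=4: pose=(-1,8,E); sL=60/61, sR=60/41; mL=3060/2501, mR=60/41; mL+mR=6720/2501 → advance +1; mR−mL=600/2501 → turn +1·90°
n=5: pose=(0,8,N); sL=15/13, sR=5/6; mL=155/156, mR=5/6; mL+mR=95/52 → advance +1; mR−mL=-25/156 → turn -1·90°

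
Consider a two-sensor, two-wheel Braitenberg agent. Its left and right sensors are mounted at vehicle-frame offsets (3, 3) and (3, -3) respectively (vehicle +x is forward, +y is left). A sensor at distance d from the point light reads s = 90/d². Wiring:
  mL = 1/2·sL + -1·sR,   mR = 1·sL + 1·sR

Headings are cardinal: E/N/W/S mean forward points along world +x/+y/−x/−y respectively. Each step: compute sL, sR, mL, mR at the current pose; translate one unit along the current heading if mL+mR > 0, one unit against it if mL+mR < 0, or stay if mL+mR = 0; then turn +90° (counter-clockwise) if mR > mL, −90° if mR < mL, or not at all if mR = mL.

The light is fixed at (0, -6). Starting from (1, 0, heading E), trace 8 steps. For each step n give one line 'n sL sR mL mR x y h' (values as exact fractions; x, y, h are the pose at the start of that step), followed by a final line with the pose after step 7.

0 90/97 18/5 -1521/485 2196/485 1 0 E
1 45/41 45/53 -1305/4346 4230/2173 2 0 N
2 90/17 90/101 3015/1717 10620/1717 2 1 W
3 45/16 9/2 -99/32 117/16 1 1 S
4 90/97 18/5 -1521/485 2196/485 1 0 E
5 45/41 45/53 -1305/4346 4230/2173 2 0 N
6 90/17 90/101 3015/1717 10620/1717 2 1 W
7 45/16 9/2 -99/32 117/16 1 1 S
final 1 0 E

n=0: pose=(1,0,E); sL=90/97, sR=18/5; mL=-1521/485, mR=2196/485; mL+mR=135/97 → advance +1; mR−mL=3717/485 → turn +1·90°
n=1: pose=(2,0,N); sL=45/41, sR=45/53; mL=-1305/4346, mR=4230/2173; mL+mR=135/82 → advance +1; mR−mL=9765/4346 → turn +1·90°
n=2: pose=(2,1,W); sL=90/17, sR=90/101; mL=3015/1717, mR=10620/1717; mL+mR=135/17 → advance +1; mR−mL=7605/1717 → turn +1·90°
n=3: pose=(1,1,S); sL=45/16, sR=9/2; mL=-99/32, mR=117/16; mL+mR=135/32 → advance +1; mR−mL=333/32 → turn +1·90°
n=4: pose=(1,0,E); sL=90/97, sR=18/5; mL=-1521/485, mR=2196/485; mL+mR=135/97 → advance +1; mR−mL=3717/485 → turn +1·90°
n=5: pose=(2,0,N); sL=45/41, sR=45/53; mL=-1305/4346, mR=4230/2173; mL+mR=135/82 → advance +1; mR−mL=9765/4346 → turn +1·90°
n=6: pose=(2,1,W); sL=90/17, sR=90/101; mL=3015/1717, mR=10620/1717; mL+mR=135/17 → advance +1; mR−mL=7605/1717 → turn +1·90°
n=7: pose=(1,1,S); sL=45/16, sR=9/2; mL=-99/32, mR=117/16; mL+mR=135/32 → advance +1; mR−mL=333/32 → turn +1·90°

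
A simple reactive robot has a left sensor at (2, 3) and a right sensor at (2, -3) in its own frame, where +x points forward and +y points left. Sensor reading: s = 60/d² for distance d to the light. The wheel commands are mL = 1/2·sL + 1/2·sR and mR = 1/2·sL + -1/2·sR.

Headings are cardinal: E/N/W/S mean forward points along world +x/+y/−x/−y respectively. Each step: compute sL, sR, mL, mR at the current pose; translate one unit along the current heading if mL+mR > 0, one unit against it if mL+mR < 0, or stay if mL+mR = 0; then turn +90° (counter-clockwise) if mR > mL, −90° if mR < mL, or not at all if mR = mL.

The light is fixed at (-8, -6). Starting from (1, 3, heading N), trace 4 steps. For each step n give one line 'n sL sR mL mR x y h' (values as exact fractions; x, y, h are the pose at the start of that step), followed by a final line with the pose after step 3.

n=0: pose=(1,3,N); sL=60/157, sR=12/53; mL=2532/8321, mR=648/8321; mL+mR=60/157 → advance +1; mR−mL=-12/53 → turn -1·90°
n=1: pose=(1,4,E); sL=6/29, sR=6/17; mL=138/493, mR=-36/493; mL+mR=6/29 → advance +1; mR−mL=-6/17 → turn -1·90°
n=2: pose=(2,4,S); sL=60/233, sR=60/113; mL=10380/26329, mR=-3600/26329; mL+mR=60/233 → advance +1; mR−mL=-60/113 → turn -1·90°
n=3: pose=(2,3,W); sL=3/5, sR=15/52; mL=231/520, mR=81/520; mL+mR=3/5 → advance +1; mR−mL=-15/52 → turn -1·90°

0 60/157 12/53 2532/8321 648/8321 1 3 N
1 6/29 6/17 138/493 -36/493 1 4 E
2 60/233 60/113 10380/26329 -3600/26329 2 4 S
3 3/5 15/52 231/520 81/520 2 3 W
final 1 3 N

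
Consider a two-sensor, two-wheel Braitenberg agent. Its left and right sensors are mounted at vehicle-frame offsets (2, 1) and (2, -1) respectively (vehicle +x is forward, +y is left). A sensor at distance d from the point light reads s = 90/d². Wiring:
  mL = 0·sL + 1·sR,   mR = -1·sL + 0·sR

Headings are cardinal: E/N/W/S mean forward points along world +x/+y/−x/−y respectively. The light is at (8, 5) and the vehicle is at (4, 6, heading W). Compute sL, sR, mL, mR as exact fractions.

left sensor world pos  = (2, 5); dL² = 36
right sensor world pos = (2, 7); dR² = 40
sL = 90/36 = 5/2
sR = 90/40 = 9/4
mL = 0·sL + 1·sR = 9/4
mR = -1·sL + 0·sR = -5/2

5/2 9/4 9/4 -5/2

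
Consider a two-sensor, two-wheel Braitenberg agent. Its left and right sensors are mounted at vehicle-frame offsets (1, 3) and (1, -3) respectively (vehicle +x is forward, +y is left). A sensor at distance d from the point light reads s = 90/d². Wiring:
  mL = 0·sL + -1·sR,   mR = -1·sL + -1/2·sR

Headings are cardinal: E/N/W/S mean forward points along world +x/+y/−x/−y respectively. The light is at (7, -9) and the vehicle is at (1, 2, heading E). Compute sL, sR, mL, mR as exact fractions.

left sensor world pos  = (2, 5); dL² = 221
right sensor world pos = (2, -1); dR² = 89
sL = 90/221 = 90/221
sR = 90/89 = 90/89
mL = 0·sL + -1·sR = -90/89
mR = -1·sL + -1/2·sR = -17955/19669

90/221 90/89 -90/89 -17955/19669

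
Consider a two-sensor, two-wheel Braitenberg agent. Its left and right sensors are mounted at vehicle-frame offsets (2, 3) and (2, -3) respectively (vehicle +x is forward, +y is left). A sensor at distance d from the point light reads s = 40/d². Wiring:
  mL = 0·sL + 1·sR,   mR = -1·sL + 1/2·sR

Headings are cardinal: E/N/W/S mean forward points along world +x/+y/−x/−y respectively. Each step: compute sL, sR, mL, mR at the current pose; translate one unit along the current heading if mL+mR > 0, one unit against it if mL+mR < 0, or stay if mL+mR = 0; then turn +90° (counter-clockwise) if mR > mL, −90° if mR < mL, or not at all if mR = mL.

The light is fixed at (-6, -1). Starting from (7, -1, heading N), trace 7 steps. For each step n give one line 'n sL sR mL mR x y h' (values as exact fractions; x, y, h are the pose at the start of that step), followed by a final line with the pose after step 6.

n=0: pose=(7,-1,N); sL=5/13, sR=2/13; mL=2/13, mR=-4/13; mL+mR=-2/13 → advance -1; mR−mL=-6/13 → turn -1·90°
n=1: pose=(7,-2,E); sL=40/229, sR=40/241; mL=40/241, mR=-5060/55189; mL+mR=4100/55189 → advance +1; mR−mL=-14220/55189 → turn -1·90°
n=2: pose=(8,-2,S); sL=20/149, sR=4/13; mL=4/13, mR=38/1937; mL+mR=634/1937 → advance +1; mR−mL=-558/1937 → turn -1·90°
n=3: pose=(8,-3,W); sL=40/169, sR=8/29; mL=8/29, mR=-484/4901; mL+mR=868/4901 → advance +1; mR−mL=-1836/4901 → turn -1·90°
n=4: pose=(7,-3,N); sL=2/5, sR=5/32; mL=5/32, mR=-103/320; mL+mR=-53/320 → advance -1; mR−mL=-153/320 → turn -1·90°
n=5: pose=(7,-4,E); sL=8/45, sR=40/261; mL=40/261, mR=-44/435; mL+mR=68/1305 → advance +1; mR−mL=-332/1305 → turn -1·90°
n=6: pose=(8,-4,S); sL=20/157, sR=20/73; mL=20/73, mR=110/11461; mL+mR=3250/11461 → advance +1; mR−mL=-3030/11461 → turn -1·90°

0 5/13 2/13 2/13 -4/13 7 -1 N
1 40/229 40/241 40/241 -5060/55189 7 -2 E
2 20/149 4/13 4/13 38/1937 8 -2 S
3 40/169 8/29 8/29 -484/4901 8 -3 W
4 2/5 5/32 5/32 -103/320 7 -3 N
5 8/45 40/261 40/261 -44/435 7 -4 E
6 20/157 20/73 20/73 110/11461 8 -4 S
final 8 -5 W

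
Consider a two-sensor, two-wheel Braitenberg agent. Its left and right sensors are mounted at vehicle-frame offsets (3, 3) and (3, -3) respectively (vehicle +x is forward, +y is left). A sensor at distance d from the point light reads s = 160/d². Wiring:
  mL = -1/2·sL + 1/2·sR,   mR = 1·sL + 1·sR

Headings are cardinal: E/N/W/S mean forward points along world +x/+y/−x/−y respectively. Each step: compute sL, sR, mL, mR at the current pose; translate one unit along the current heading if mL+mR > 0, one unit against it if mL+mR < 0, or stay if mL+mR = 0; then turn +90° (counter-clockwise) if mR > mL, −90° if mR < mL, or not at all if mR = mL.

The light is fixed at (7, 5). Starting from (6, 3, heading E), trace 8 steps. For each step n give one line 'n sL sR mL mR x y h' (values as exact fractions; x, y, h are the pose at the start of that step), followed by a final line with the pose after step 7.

n=0: pose=(6,3,E); sL=32, sR=160/29; mL=-384/29, mR=1088/29; mL+mR=704/29 → advance +1; mR−mL=1472/29 → turn +1·90°
n=1: pose=(7,3,N); sL=16, sR=16; mL=0, mR=32; mL+mR=32 → advance +1; mR−mL=32 → turn +1·90°
n=2: pose=(7,4,W); sL=32/5, sR=160/13; mL=192/65, mR=1216/65; mL+mR=1408/65 → advance +1; mR−mL=1024/65 → turn +1·90°
n=3: pose=(6,4,S); sL=8, sR=5; mL=-3/2, mR=13; mL+mR=23/2 → advance +1; mR−mL=29/2 → turn +1·90°
n=4: pose=(6,3,E); sL=32, sR=160/29; mL=-384/29, mR=1088/29; mL+mR=704/29 → advance +1; mR−mL=1472/29 → turn +1·90°
n=5: pose=(7,3,N); sL=16, sR=16; mL=0, mR=32; mL+mR=32 → advance +1; mR−mL=32 → turn +1·90°
n=6: pose=(7,4,W); sL=32/5, sR=160/13; mL=192/65, mR=1216/65; mL+mR=1408/65 → advance +1; mR−mL=1024/65 → turn +1·90°
n=7: pose=(6,4,S); sL=8, sR=5; mL=-3/2, mR=13; mL+mR=23/2 → advance +1; mR−mL=29/2 → turn +1·90°

0 32 160/29 -384/29 1088/29 6 3 E
1 16 16 0 32 7 3 N
2 32/5 160/13 192/65 1216/65 7 4 W
3 8 5 -3/2 13 6 4 S
4 32 160/29 -384/29 1088/29 6 3 E
5 16 16 0 32 7 3 N
6 32/5 160/13 192/65 1216/65 7 4 W
7 8 5 -3/2 13 6 4 S
final 6 3 E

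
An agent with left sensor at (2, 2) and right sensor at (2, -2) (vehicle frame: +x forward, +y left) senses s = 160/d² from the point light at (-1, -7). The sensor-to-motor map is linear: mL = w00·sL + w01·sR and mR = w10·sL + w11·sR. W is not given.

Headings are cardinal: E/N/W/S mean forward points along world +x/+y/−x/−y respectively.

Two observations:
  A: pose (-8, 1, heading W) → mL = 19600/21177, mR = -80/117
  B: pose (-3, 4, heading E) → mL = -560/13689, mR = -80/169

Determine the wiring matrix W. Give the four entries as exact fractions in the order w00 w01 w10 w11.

1 -1/2 -1/2 0

obs A: pose=(-8,1,W) → sL=160/117, sR=160/181, mL=19600/21177, mR=-80/117
obs B: pose=(-3,4,E) → sL=160/169, sR=160/81, mL=-560/13689, mR=-80/169
sensor matrix S = [[160/117, 160/181], [160/169, 160/81]]; det S = 41574400/22299381
solve [mL_A; mL_B] = S·[w00; w01] and [mR_A; mR_B] = S·[w10; w11]:
  w00 = 1, w01 = -1/2, w10 = -1/2, w11 = 0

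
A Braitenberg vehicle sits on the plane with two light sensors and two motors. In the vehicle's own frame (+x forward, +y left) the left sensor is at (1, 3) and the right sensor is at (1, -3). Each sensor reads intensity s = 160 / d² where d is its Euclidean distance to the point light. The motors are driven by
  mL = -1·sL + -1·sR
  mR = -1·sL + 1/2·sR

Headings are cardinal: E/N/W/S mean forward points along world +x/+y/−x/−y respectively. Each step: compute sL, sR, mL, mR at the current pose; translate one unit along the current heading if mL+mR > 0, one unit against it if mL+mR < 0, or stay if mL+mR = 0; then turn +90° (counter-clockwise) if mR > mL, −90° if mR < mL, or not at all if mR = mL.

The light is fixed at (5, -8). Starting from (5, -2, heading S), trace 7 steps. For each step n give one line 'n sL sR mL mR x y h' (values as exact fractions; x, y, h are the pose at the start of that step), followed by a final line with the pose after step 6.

n=0: pose=(5,-2,S); sL=80/17, sR=80/17; mL=-160/17, mR=-40/17; mL+mR=-200/17 → advance -1; mR−mL=120/17 → turn +1·90°
n=1: pose=(5,-1,E); sL=160/101, sR=160/17; mL=-18880/1717, mR=5360/1717; mL+mR=-13520/1717 → advance -1; mR−mL=240/17 → turn +1·90°
n=2: pose=(4,-1,N); sL=2, sR=40/17; mL=-74/17, mR=-14/17; mL+mR=-88/17 → advance -1; mR−mL=60/17 → turn +1·90°
n=3: pose=(4,-2,W); sL=160/13, sR=32/17; mL=-3136/221, mR=-2512/221; mL+mR=-5648/221 → advance -1; mR−mL=48/17 → turn +1·90°
n=4: pose=(5,-2,S); sL=80/17, sR=80/17; mL=-160/17, mR=-40/17; mL+mR=-200/17 → advance -1; mR−mL=120/17 → turn +1·90°
n=5: pose=(5,-1,E); sL=160/101, sR=160/17; mL=-18880/1717, mR=5360/1717; mL+mR=-13520/1717 → advance -1; mR−mL=240/17 → turn +1·90°
n=6: pose=(4,-1,N); sL=2, sR=40/17; mL=-74/17, mR=-14/17; mL+mR=-88/17 → advance -1; mR−mL=60/17 → turn +1·90°

0 80/17 80/17 -160/17 -40/17 5 -2 S
1 160/101 160/17 -18880/1717 5360/1717 5 -1 E
2 2 40/17 -74/17 -14/17 4 -1 N
3 160/13 32/17 -3136/221 -2512/221 4 -2 W
4 80/17 80/17 -160/17 -40/17 5 -2 S
5 160/101 160/17 -18880/1717 5360/1717 5 -1 E
6 2 40/17 -74/17 -14/17 4 -1 N
final 4 -2 W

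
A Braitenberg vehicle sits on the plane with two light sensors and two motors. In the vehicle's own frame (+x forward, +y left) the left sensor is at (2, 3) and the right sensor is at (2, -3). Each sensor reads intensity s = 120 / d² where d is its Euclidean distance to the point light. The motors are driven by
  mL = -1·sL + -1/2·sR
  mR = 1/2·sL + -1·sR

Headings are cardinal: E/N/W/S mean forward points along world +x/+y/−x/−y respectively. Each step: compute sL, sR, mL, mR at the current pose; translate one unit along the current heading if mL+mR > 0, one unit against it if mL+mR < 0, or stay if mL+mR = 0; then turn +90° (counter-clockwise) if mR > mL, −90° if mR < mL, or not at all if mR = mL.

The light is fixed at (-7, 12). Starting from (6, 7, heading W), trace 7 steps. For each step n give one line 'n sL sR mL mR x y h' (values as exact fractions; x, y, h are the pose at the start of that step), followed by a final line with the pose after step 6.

n=0: pose=(6,7,W); sL=24/37, sR=24/25; mL=-1044/925, mR=-588/925; mL+mR=-1632/925 → advance -1; mR−mL=456/925 → turn +1·90°
n=1: pose=(7,7,S); sL=60/169, sR=12/17; mL=-2034/2873, mR=-1518/2873; mL+mR=-3552/2873 → advance -1; mR−mL=516/2873 → turn +1·90°
n=2: pose=(7,8,E); sL=120/257, sR=24/61; mL=-10404/15677, mR=-2508/15677; mL+mR=-12912/15677 → advance -1; mR−mL=7896/15677 → turn +1·90°
n=3: pose=(6,8,N); sL=15/13, sR=6/13; mL=-18/13, mR=3/26; mL+mR=-33/26 → advance -1; mR−mL=3/2 → turn +1·90°
n=4: pose=(6,7,W); sL=24/37, sR=24/25; mL=-1044/925, mR=-588/925; mL+mR=-1632/925 → advance -1; mR−mL=456/925 → turn +1·90°
n=5: pose=(7,7,S); sL=60/169, sR=12/17; mL=-2034/2873, mR=-1518/2873; mL+mR=-3552/2873 → advance -1; mR−mL=516/2873 → turn +1·90°
n=6: pose=(7,8,E); sL=120/257, sR=24/61; mL=-10404/15677, mR=-2508/15677; mL+mR=-12912/15677 → advance -1; mR−mL=7896/15677 → turn +1·90°

0 24/37 24/25 -1044/925 -588/925 6 7 W
1 60/169 12/17 -2034/2873 -1518/2873 7 7 S
2 120/257 24/61 -10404/15677 -2508/15677 7 8 E
3 15/13 6/13 -18/13 3/26 6 8 N
4 24/37 24/25 -1044/925 -588/925 6 7 W
5 60/169 12/17 -2034/2873 -1518/2873 7 7 S
6 120/257 24/61 -10404/15677 -2508/15677 7 8 E
final 6 8 N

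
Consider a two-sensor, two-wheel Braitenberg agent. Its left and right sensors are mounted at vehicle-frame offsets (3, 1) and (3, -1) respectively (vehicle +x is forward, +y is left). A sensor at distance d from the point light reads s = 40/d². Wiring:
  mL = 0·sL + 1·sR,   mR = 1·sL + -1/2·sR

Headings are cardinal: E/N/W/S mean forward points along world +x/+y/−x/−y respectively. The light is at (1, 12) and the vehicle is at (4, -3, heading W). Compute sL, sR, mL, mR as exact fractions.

left sensor world pos  = (1, -4); dL² = 256
right sensor world pos = (1, -2); dR² = 196
sL = 40/256 = 5/32
sR = 40/196 = 10/49
mL = 0·sL + 1·sR = 10/49
mR = 1·sL + -1/2·sR = 85/1568

5/32 10/49 10/49 85/1568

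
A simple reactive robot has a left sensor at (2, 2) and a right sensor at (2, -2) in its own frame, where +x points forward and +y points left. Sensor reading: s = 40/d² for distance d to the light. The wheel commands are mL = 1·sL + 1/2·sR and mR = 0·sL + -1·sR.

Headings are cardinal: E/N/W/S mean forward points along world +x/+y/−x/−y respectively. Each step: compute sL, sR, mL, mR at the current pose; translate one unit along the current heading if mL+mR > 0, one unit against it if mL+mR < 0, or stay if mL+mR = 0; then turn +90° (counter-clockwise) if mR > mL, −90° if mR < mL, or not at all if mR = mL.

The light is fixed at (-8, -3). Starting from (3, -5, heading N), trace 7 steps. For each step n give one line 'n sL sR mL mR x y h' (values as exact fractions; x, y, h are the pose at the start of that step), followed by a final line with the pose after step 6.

n=0: pose=(3,-5,N); sL=40/81, sR=40/169; mL=8380/13689, mR=-40/169; mL+mR=5140/13689 → advance +1; mR−mL=-11620/13689 → turn -1·90°
n=1: pose=(3,-4,E); sL=4/17, sR=20/89; mL=526/1513, mR=-20/89; mL+mR=186/1513 → advance +1; mR−mL=-866/1513 → turn -1·90°
n=2: pose=(4,-4,S); sL=8/41, sR=40/109; mL=1692/4469, mR=-40/109; mL+mR=52/4469 → advance +1; mR−mL=-3332/4469 → turn -1·90°
n=3: pose=(4,-5,W); sL=10/29, sR=2/5; mL=79/145, mR=-2/5; mL+mR=21/145 → advance +1; mR−mL=-137/145 → turn -1·90°
n=4: pose=(3,-5,N); sL=40/81, sR=40/169; mL=8380/13689, mR=-40/169; mL+mR=5140/13689 → advance +1; mR−mL=-11620/13689 → turn -1·90°
n=5: pose=(3,-4,E); sL=4/17, sR=20/89; mL=526/1513, mR=-20/89; mL+mR=186/1513 → advance +1; mR−mL=-866/1513 → turn -1·90°
n=6: pose=(4,-4,S); sL=8/41, sR=40/109; mL=1692/4469, mR=-40/109; mL+mR=52/4469 → advance +1; mR−mL=-3332/4469 → turn -1·90°

0 40/81 40/169 8380/13689 -40/169 3 -5 N
1 4/17 20/89 526/1513 -20/89 3 -4 E
2 8/41 40/109 1692/4469 -40/109 4 -4 S
3 10/29 2/5 79/145 -2/5 4 -5 W
4 40/81 40/169 8380/13689 -40/169 3 -5 N
5 4/17 20/89 526/1513 -20/89 3 -4 E
6 8/41 40/109 1692/4469 -40/109 4 -4 S
final 4 -5 W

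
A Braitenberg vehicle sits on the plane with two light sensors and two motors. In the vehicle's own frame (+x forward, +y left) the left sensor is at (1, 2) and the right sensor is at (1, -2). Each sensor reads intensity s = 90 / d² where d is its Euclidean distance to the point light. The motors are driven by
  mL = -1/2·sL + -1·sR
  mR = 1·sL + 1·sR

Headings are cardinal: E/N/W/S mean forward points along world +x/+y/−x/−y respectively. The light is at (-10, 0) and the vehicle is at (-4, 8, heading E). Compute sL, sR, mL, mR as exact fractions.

left sensor world pos  = (-3, 10); dL² = 149
right sensor world pos = (-3, 6); dR² = 85
sL = 90/149 = 90/149
sR = 90/85 = 18/17
mL = -1/2·sL + -1·sR = -3447/2533
mR = 1·sL + 1·sR = 4212/2533

90/149 18/17 -3447/2533 4212/2533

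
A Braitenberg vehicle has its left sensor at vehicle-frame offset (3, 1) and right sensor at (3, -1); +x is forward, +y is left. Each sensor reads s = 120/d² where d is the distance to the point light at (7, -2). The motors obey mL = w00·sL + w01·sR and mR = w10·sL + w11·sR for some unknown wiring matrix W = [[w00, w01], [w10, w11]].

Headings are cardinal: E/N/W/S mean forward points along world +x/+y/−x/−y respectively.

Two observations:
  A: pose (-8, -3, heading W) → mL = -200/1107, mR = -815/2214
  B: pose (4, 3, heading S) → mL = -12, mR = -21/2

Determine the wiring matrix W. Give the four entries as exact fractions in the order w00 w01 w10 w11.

obs A: pose=(-8,-3,W) → sL=15/41, sR=10/27, mL=-200/1107, mR=-815/2214
obs B: pose=(4,3,S) → sL=15, sR=6, mL=-12, mR=-21/2
sensor matrix S = [[15/41, 10/27], [15, 6]]; det S = -1240/369
solve [mL_A; mL_B] = S·[w00; w01] and [mR_A; mR_B] = S·[w10; w11]:
  w00 = -1, w01 = 1/2, w10 = -1/2, w11 = -1/2

-1 1/2 -1/2 -1/2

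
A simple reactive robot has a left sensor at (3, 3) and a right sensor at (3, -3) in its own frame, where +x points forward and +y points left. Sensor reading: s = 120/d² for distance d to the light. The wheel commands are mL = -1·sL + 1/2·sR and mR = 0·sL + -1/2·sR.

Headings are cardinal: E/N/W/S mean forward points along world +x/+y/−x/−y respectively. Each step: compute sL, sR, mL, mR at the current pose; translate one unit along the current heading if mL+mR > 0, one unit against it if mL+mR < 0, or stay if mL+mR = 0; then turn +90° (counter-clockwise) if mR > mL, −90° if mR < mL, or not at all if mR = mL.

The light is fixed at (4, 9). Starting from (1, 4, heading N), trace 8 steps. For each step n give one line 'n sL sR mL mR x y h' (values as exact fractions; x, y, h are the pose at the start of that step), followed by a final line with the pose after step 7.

n=0: pose=(1,4,N); sL=3, sR=30; mL=12, mR=-15; mL+mR=-3 → advance -1; mR−mL=-27 → turn -1·90°
n=1: pose=(1,3,E); sL=40/3, sR=40/27; mL=-340/27, mR=-20/27; mL+mR=-40/3 → advance -1; mR−mL=320/27 → turn +1·90°
n=2: pose=(0,3,N); sL=60/29, sR=12; mL=114/29, mR=-6; mL+mR=-60/29 → advance -1; mR−mL=-288/29 → turn -1·90°
n=3: pose=(0,2,E); sL=120/17, sR=120/101; mL=-11100/1717, mR=-60/101; mL+mR=-120/17 → advance -1; mR−mL=10080/1717 → turn +1·90°
n=4: pose=(-1,2,N); sL=3/2, sR=6; mL=3/2, mR=-3; mL+mR=-3/2 → advance -1; mR−mL=-9/2 → turn -1·90°
n=5: pose=(-1,1,E); sL=120/29, sR=24/25; mL=-2652/725, mR=-12/25; mL+mR=-120/29 → advance -1; mR−mL=2304/725 → turn +1·90°
n=6: pose=(-2,1,N); sL=60/53, sR=60/17; mL=570/901, mR=-30/17; mL+mR=-60/53 → advance -1; mR−mL=-2160/901 → turn -1·90°
n=7: pose=(-2,0,E); sL=8/3, sR=40/51; mL=-116/51, mR=-20/51; mL+mR=-8/3 → advance -1; mR−mL=32/17 → turn +1·90°

0 3 30 12 -15 1 4 N
1 40/3 40/27 -340/27 -20/27 1 3 E
2 60/29 12 114/29 -6 0 3 N
3 120/17 120/101 -11100/1717 -60/101 0 2 E
4 3/2 6 3/2 -3 -1 2 N
5 120/29 24/25 -2652/725 -12/25 -1 1 E
6 60/53 60/17 570/901 -30/17 -2 1 N
7 8/3 40/51 -116/51 -20/51 -2 0 E
final -3 0 N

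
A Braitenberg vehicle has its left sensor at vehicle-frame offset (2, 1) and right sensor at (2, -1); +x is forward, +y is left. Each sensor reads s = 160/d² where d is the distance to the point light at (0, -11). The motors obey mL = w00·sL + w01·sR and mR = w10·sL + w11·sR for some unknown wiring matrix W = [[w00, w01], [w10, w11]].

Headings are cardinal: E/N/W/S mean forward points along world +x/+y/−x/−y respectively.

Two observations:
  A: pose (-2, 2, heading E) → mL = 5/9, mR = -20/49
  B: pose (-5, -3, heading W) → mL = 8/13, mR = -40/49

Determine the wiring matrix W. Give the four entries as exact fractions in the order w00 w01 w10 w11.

0 1/2 -1/2 0

obs A: pose=(-2,2,E) → sL=40/49, sR=10/9, mL=5/9, mR=-20/49
obs B: pose=(-5,-3,W) → sL=80/49, sR=16/13, mL=8/13, mR=-40/49
sensor matrix S = [[40/49, 10/9], [80/49, 16/13]]; det S = -4640/5733
solve [mL_A; mL_B] = S·[w00; w01] and [mR_A; mR_B] = S·[w10; w11]:
  w00 = 0, w01 = 1/2, w10 = -1/2, w11 = 0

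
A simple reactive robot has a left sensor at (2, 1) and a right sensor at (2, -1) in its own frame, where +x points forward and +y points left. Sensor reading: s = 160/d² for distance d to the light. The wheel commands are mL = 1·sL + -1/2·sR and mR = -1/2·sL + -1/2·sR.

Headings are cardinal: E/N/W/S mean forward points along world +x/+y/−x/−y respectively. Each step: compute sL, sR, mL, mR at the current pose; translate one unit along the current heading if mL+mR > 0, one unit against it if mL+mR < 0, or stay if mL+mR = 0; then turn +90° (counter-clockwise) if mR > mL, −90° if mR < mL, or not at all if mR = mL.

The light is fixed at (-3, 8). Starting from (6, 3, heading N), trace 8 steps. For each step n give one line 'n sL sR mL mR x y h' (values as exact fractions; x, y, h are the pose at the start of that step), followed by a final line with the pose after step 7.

0 160/73 160/109 11600/7957 -14560/7957 6 3 N
1 80/73 16/17 776/1241 -1264/1241 6 2 E
2 32/29 160/113 1296/3277 -4128/3277 5 2 S
3 20/9 40/13 80/117 -310/117 5 3 W
4 160/73 160/109 11600/7957 -14560/7957 6 3 N
5 80/73 16/17 776/1241 -1264/1241 6 2 E
6 32/29 160/113 1296/3277 -4128/3277 5 2 S
7 20/9 40/13 80/117 -310/117 5 3 W
final 6 3 N

n=0: pose=(6,3,N); sL=160/73, sR=160/109; mL=11600/7957, mR=-14560/7957; mL+mR=-2960/7957 → advance -1; mR−mL=-240/73 → turn -1·90°
n=1: pose=(6,2,E); sL=80/73, sR=16/17; mL=776/1241, mR=-1264/1241; mL+mR=-488/1241 → advance -1; mR−mL=-120/73 → turn -1·90°
n=2: pose=(5,2,S); sL=32/29, sR=160/113; mL=1296/3277, mR=-4128/3277; mL+mR=-2832/3277 → advance -1; mR−mL=-48/29 → turn -1·90°
n=3: pose=(5,3,W); sL=20/9, sR=40/13; mL=80/117, mR=-310/117; mL+mR=-230/117 → advance -1; mR−mL=-10/3 → turn -1·90°
n=4: pose=(6,3,N); sL=160/73, sR=160/109; mL=11600/7957, mR=-14560/7957; mL+mR=-2960/7957 → advance -1; mR−mL=-240/73 → turn -1·90°
n=5: pose=(6,2,E); sL=80/73, sR=16/17; mL=776/1241, mR=-1264/1241; mL+mR=-488/1241 → advance -1; mR−mL=-120/73 → turn -1·90°
n=6: pose=(5,2,S); sL=32/29, sR=160/113; mL=1296/3277, mR=-4128/3277; mL+mR=-2832/3277 → advance -1; mR−mL=-48/29 → turn -1·90°
n=7: pose=(5,3,W); sL=20/9, sR=40/13; mL=80/117, mR=-310/117; mL+mR=-230/117 → advance -1; mR−mL=-10/3 → turn -1·90°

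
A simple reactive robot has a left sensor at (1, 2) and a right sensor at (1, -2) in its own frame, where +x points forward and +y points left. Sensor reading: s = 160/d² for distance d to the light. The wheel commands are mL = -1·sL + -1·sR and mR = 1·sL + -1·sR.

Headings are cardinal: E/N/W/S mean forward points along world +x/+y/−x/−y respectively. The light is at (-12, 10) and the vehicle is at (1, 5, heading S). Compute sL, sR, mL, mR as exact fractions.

160/261 160/157 -66880/40977 -16640/40977

left sensor world pos  = (3, 4); dL² = 261
right sensor world pos = (-1, 4); dR² = 157
sL = 160/261 = 160/261
sR = 160/157 = 160/157
mL = -1·sL + -1·sR = -66880/40977
mR = 1·sL + -1·sR = -16640/40977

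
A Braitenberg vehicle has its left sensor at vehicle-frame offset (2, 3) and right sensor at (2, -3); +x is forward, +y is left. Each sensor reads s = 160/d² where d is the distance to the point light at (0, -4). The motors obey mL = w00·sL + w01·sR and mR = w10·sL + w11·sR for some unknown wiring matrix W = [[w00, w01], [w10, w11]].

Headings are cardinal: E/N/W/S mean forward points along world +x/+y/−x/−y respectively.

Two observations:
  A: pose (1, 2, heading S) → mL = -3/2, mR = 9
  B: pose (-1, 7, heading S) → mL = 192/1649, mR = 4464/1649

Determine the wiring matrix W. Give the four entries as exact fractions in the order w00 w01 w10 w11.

obs A: pose=(1,2,S) → sL=5, sR=8, mL=-3/2, mR=9
obs B: pose=(-1,7,S) → sL=32/17, sR=160/97, mL=192/1649, mR=4464/1649
sensor matrix S = [[5, 8], [32/17, 160/97]]; det S = -11232/1649
solve [mL_A; mL_B] = S·[w00; w01] and [mR_A; mR_B] = S·[w10; w11]:
  w00 = 1/2, w01 = -1/2, w10 = 1, w11 = 1/2

1/2 -1/2 1 1/2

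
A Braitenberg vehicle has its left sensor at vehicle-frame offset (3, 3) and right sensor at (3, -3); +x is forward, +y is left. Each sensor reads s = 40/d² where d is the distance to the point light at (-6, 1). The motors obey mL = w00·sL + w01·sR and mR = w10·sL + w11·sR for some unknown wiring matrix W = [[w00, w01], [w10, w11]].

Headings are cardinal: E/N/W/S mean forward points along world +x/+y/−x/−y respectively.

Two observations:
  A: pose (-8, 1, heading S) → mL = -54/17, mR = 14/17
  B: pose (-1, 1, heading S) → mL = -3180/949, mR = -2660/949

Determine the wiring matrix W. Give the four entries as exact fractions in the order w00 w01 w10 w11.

obs A: pose=(-8,1,S) → sL=4, sR=20/17, mL=-54/17, mR=14/17
obs B: pose=(-1,1,S) → sL=40/73, sR=40/13, mL=-3180/949, mR=-2660/949
sensor matrix S = [[4, 20/17], [40/73, 40/13]]; det S = 188160/16133
solve [mL_A; mL_B] = S·[w00; w01] and [mR_A; mR_B] = S·[w10; w11]:
  w00 = -1/2, w01 = -1, w10 = 1/2, w11 = -1

-1/2 -1 1/2 -1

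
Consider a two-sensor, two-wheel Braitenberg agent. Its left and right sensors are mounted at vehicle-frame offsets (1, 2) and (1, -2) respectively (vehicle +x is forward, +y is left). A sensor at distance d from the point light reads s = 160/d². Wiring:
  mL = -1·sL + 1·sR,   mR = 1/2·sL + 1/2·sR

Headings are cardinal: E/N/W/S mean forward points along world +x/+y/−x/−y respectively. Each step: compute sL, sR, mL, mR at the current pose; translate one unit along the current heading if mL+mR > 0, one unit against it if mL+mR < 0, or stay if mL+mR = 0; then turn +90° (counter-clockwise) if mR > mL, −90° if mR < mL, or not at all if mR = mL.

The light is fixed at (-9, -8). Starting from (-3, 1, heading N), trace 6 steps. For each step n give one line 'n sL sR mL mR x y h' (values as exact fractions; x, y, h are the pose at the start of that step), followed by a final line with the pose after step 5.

0 40/29 40/41 -480/1189 1400/1189 -3 1 N
1 160/89 160/169 -12800/15041 20640/15041 -3 2 W
2 16/13 16/9 64/117 176/117 -4 2 S
3 160/157 32/17 2304/2669 3872/2669 -4 1 E
4 40/29 40/41 -480/1189 1400/1189 -3 1 N
5 160/89 160/169 -12800/15041 20640/15041 -3 2 W
final -4 2 S

n=0: pose=(-3,1,N); sL=40/29, sR=40/41; mL=-480/1189, mR=1400/1189; mL+mR=920/1189 → advance +1; mR−mL=1880/1189 → turn +1·90°
n=1: pose=(-3,2,W); sL=160/89, sR=160/169; mL=-12800/15041, mR=20640/15041; mL+mR=7840/15041 → advance +1; mR−mL=33440/15041 → turn +1·90°
n=2: pose=(-4,2,S); sL=16/13, sR=16/9; mL=64/117, mR=176/117; mL+mR=80/39 → advance +1; mR−mL=112/117 → turn +1·90°
n=3: pose=(-4,1,E); sL=160/157, sR=32/17; mL=2304/2669, mR=3872/2669; mL+mR=6176/2669 → advance +1; mR−mL=1568/2669 → turn +1·90°
n=4: pose=(-3,1,N); sL=40/29, sR=40/41; mL=-480/1189, mR=1400/1189; mL+mR=920/1189 → advance +1; mR−mL=1880/1189 → turn +1·90°
n=5: pose=(-3,2,W); sL=160/89, sR=160/169; mL=-12800/15041, mR=20640/15041; mL+mR=7840/15041 → advance +1; mR−mL=33440/15041 → turn +1·90°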